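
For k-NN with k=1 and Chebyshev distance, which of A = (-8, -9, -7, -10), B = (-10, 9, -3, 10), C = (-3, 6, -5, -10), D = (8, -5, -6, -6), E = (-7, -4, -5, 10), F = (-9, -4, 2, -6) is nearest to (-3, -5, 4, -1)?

Distances: d(A) = 11, d(B) = 14, d(C) = 11, d(D) = 11, d(E) = 11, d(F) = 6. Nearest: F = (-9, -4, 2, -6) with distance 6.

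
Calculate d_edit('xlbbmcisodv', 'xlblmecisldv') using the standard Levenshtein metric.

Let D[i][j] be the edit distance between the first i characters of 'xlbbmcisodv' and the first j characters of 'xlblmecisldv', with D[i][0] = i, D[0][j] = j, and D[i][j] = D[i-1][j-1] if the characters match, else 1 + min(D[i-1][j], D[i][j-1], D[i-1][j-1]). Filling the table (rows: prefixes of 'xlbbmcisodv', columns: prefixes of 'xlblmecisldv'):
     ε  x  l  b  l  m  e  c  i  s  l  d  v
  ε  0  1  2  3  4  5  6  7  8  9 10 11 12
  x  1  0  1  2  3  4  5  6  7  8  9 10 11
  l  2  1  0  1  2  3  4  5  6  7  8  9 10
  b  3  2  1  0  1  2  3  4  5  6  7  8  9
  b  4  3  2  1  1  2  3  4  5  6  7  8  9
  m  5  4  3  2  2  1  2  3  4  5  6  7  8
  c  6  5  4  3  3  2  2  2  3  4  5  6  7
  i  7  6  5  4  4  3  3  3  2  3  4  5  6
  s  8  7  6  5  5  4  4  4  3  2  3  4  5
  o  9  8  7  6  6  5  5  5  4  3  3  4  5
  d 10  9  8  7  7  6  6  6  5  4  4  3  4
  v 11 10  9  8  8  7  7  7  6  5  5  4  3
The bottom-right entry gives D[11][12] = 3, so no sequence of fewer than 3 edits works. Backtracking through the table gives one optimal edit sequence (3 edits):
  xlbbmcisodv → xlblmcisodv (sub b→l @4)
  xlblmcisodv → xlblmecisodv (ins e @6)
  xlblmecisodv → xlblmecisldv (sub o→l @10)
Edit distance = 3.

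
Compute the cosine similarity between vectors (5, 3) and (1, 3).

With u = (5, 3), v = (1, 3):
u·v = 5·1 + 3·3 = 5 + 9 = 14.
|u| = √(5² + 3²) = √34, |v| = √(1² + 3²) = √10, so |u||v| = √(34·10) = √340.
cos θ = (u·v)/(|u||v|) = 14/√340 ≈ 0.7593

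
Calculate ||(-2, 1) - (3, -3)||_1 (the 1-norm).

Σ|x_i - y_i| = |-2 - 3| + |1 - (-3)| = 5 + 4 = 9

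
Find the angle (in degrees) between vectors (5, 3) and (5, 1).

With u = (5, 3), v = (5, 1):
u·v = 5·5 + 3·1 = 25 + 3 = 28.
|u| = √(5² + 3²) = √34, |v| = √(5² + 1²) = √26, so |u||v| = √(34·26) = √884.
cos θ = (u·v)/(|u||v|) = 28/√884 ≈ 0.941742
θ = arccos(0.941742) ≈ 19.65°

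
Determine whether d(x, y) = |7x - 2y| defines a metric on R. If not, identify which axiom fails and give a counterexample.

No. d fails symmetry: d(7, 9) = |7·7 - 2·9| = |31| = 31, but d(9, 7) = |7·9 - 2·7| = |49| = 49. Since 31 ≠ 49, d(x,y) ≠ d(y,x) in general.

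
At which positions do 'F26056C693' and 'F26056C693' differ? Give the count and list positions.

Differing positions: none. Hamming distance = 0.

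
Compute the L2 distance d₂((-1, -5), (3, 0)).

√(Σ(x_i - y_i)²) = √((-1 - 3)² + (-5 - 0)²)
= √((-4)² + (-5)²) = √(16 + 25) = √41 ≈ 6.4031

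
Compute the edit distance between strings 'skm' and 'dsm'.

Let D[i][j] be the edit distance between the first i characters of 'skm' and the first j characters of 'dsm', with D[i][0] = i, D[0][j] = j, and D[i][j] = D[i-1][j-1] if the characters match, else 1 + min(D[i-1][j], D[i][j-1], D[i-1][j-1]). Filling the table (rows: prefixes of 'skm', columns: prefixes of 'dsm'):
     ε  d  s  m
  ε  0  1  2  3
  s  1  1  1  2
  k  2  2  2  2
  m  3  3  3  2
The bottom-right entry gives D[3][3] = 2, so no sequence of fewer than 2 edits works. Backtracking through the table gives one optimal edit sequence (2 edits):
  skm → dkm (sub s→d @1)
  dkm → dsm (sub k→s @2)
Edit distance = 2.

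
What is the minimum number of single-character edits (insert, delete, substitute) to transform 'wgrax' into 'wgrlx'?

Let D[i][j] be the edit distance between the first i characters of 'wgrax' and the first j characters of 'wgrlx', with D[i][0] = i, D[0][j] = j, and D[i][j] = D[i-1][j-1] if the characters match, else 1 + min(D[i-1][j], D[i][j-1], D[i-1][j-1]). Filling the table (rows: prefixes of 'wgrax', columns: prefixes of 'wgrlx'):
     ε  w  g  r  l  x
  ε  0  1  2  3  4  5
  w  1  0  1  2  3  4
  g  2  1  0  1  2  3
  r  3  2  1  0  1  2
  a  4  3  2  1  1  2
  x  5  4  3  2  2  1
The bottom-right entry gives D[5][5] = 1, so no sequence of fewer than 1 edit works. Backtracking through the table gives one optimal edit sequence (1 edit):
  wgrax → wgrlx (sub a→l @4)
Edit distance = 1.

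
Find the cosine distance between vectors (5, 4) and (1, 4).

With u = (5, 4), v = (1, 4):
u·v = 5·1 + 4·4 = 5 + 16 = 21.
|u| = √(5² + 4²) = √41, |v| = √(1² + 4²) = √17, so |u||v| = √(41·17) = √697.
cos θ = (u·v)/(|u||v|) = 21/√697 ≈ 0.7954
Cosine distance = 1 - cos θ ≈ 1 - 0.7954 = 0.2046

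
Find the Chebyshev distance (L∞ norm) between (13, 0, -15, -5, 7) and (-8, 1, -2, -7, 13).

max(|x_i - y_i|) = max(|13 - (-8)|, |0 - 1|, |-15 - (-2)|, |-5 - (-7)|, |7 - 13|) = max(21, 1, 13, 2, 6) = 21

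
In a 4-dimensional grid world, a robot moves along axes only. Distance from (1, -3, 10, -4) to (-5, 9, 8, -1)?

Σ|x_i - y_i| = |1 - (-5)| + |-3 - 9| + |10 - 8| + |-4 - (-1)| = 6 + 12 + 2 + 3 = 23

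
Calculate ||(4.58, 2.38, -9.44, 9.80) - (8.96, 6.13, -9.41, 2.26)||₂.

√(Σ(x_i - y_i)²) = √((4.58 - 8.96)² + (2.38 - 6.13)² + (-9.44 - (-9.41))² + (9.8 - 2.26)²)
= √((-4.38)² + (-3.75)² + (-0.03)² + 7.54²) = √(19.1844 + 14.0625 + 0.0009 + 56.8516) = √90.0994 ≈ 9.4921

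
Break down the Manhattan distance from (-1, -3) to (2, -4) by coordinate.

Σ|x_i - y_i| = |-1 - 2| + |-3 - (-4)| = 3 + 1 = 4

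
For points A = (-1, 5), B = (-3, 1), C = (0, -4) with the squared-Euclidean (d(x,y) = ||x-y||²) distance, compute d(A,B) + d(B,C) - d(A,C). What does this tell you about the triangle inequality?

d(A,B) = 2² + 4² = 20, d(B,C) = 3² + 5² = 34, d(A,C) = 1² + 9² = 82.
d(A,B) + d(B,C) - d(A,C) = 20 + 34 - 82 = 54 - 82 = -28. This is < 0, so the triangle inequality FAILS for these points (squared-Euclidean is not a metric).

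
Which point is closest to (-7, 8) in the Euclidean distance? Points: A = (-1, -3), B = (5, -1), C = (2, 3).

Distances: d(A) ≈ 12.53, d(B) = 15, d(C) ≈ 10.2956. Nearest: C = (2, 3) with distance 10.2956.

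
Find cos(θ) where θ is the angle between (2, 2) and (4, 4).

With u = (2, 2), v = (4, 4):
u·v = 2·4 + 2·4 = 8 + 8 = 16.
|u| = √(2² + 2²) = √8, |v| = √(4² + 4²) = √32, so |u||v| = √(8·32) = √256 = 16.
cos θ = (u·v)/(|u||v|) = 16/16 = 1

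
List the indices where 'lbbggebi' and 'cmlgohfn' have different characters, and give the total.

Differing positions: 1, 2, 3, 5, 6, 7, 8. Hamming distance = 7.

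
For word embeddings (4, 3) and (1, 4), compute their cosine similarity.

With u = (4, 3), v = (1, 4):
u·v = 4·1 + 3·4 = 4 + 12 = 16.
|u| = √(4² + 3²) = √25, |v| = √(1² + 4²) = √17, so |u||v| = √(25·17) = √425.
cos θ = (u·v)/(|u||v|) = 16/√425 ≈ 0.7761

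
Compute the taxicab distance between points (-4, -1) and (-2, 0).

Σ|x_i - y_i| = |-4 - (-2)| + |-1 - 0| = 2 + 1 = 3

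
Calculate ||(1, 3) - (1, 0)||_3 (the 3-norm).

(Σ|x_i - y_i|^3)^(1/3) = (|1 - 1|^3 + |3 - 0|^3)^(1/3)
= (0^3 + 3^3)^(1/3) = (0 + 27)^(1/3) = (27)^(1/3) = 3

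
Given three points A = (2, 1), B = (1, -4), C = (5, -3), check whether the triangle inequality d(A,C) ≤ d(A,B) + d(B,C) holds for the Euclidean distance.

d(A,B) = √(1² + 5²) = √26 ≈ 5.099, d(B,C) = √(4² + 1²) = √17 ≈ 4.1231, d(A,C) = √(3² + 4²) = √25 = 5.
d(A,C) = 5 ≤ 5.099 + 4.1231 = 9.2221. Triangle inequality is satisfied.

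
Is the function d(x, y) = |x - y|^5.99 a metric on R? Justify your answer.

No. d(x,y) = |x-y|^5.99 fails the triangle inequality since p = 5.99 > 1. Counterexample: x = 0, y = 4, z = 5. d(x,z) = |0 - 5|^5.99 = 5^5.99 ≈ 15375.5382, but d(x,y) + d(y,z) = 4^5.99 + 1^5.99 ≈ 4039.6092 + 1 = 4040.6092. Since 15375.5382 > 4040.6092, the triangle inequality is violated.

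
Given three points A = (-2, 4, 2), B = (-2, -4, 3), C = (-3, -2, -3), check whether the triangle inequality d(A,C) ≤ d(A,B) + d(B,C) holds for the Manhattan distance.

d(A,B) = 0 + 8 + 1 = 9, d(B,C) = 1 + 2 + 6 = 9, d(A,C) = 1 + 6 + 5 = 12.
d(A,C) = 12 ≤ 9 + 9 = 18. Triangle inequality is satisfied.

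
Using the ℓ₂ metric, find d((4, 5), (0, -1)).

√(Σ(x_i - y_i)²) = √((4 - 0)² + (5 - (-1))²)
= √(4² + 6²) = √(16 + 36) = √52 ≈ 7.2111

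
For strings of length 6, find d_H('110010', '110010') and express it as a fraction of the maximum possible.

Differing positions: none. Hamming distance = 0. The maximum possible Hamming distance for length-6 strings is 6, so d_H/6 = 0/6 = 0.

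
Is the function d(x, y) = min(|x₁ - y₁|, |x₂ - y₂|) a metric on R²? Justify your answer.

No. d fails identity of indiscernibles: take x = (-1, 0) and y = (-1, 9). Then d(x,y) = min(|-1 - (-1)|, |0 - 9|) = min(0, 9) = 0, yet x ≠ y.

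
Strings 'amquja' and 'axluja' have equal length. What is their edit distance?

Let D[i][j] be the edit distance between the first i characters of 'amquja' and the first j characters of 'axluja', with D[i][0] = i, D[0][j] = j, and D[i][j] = D[i-1][j-1] if the characters match, else 1 + min(D[i-1][j], D[i][j-1], D[i-1][j-1]). Filling the table (rows: prefixes of 'amquja', columns: prefixes of 'axluja'):
     ε  a  x  l  u  j  a
  ε  0  1  2  3  4  5  6
  a  1  0  1  2  3  4  5
  m  2  1  1  2  3  4  5
  q  3  2  2  2  3  4  5
  u  4  3  3  3  2  3  4
  j  5  4  4  4  3  2  3
  a  6  5  5  5  4  3  2
The bottom-right entry gives D[6][6] = 2, so no sequence of fewer than 2 edits works. Backtracking through the table gives one optimal edit sequence (2 edits):
  amquja → axquja (sub m→x @2)
  axquja → axluja (sub q→l @3)
Edit distance = 2.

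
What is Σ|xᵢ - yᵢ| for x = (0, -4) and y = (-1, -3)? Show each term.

Σ|x_i - y_i| = |0 - (-1)| + |-4 - (-3)| = 1 + 1 = 2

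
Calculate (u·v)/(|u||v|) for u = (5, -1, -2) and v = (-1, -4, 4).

With u = (5, -1, -2), v = (-1, -4, 4):
u·v = 5·(-1) + (-1)·(-4) + (-2)·4 = (-5) + 4 + (-8) = -9.
|u| = √(5² + (-1)² + (-2)²) = √30, |v| = √((-1)² + (-4)² + 4²) = √33, so |u||v| = √(30·33) = √990.
cos θ = (u·v)/(|u||v|) = -9/√990 ≈ -0.286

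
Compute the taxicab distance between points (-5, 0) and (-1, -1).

Σ|x_i - y_i| = |-5 - (-1)| + |0 - (-1)| = 4 + 1 = 5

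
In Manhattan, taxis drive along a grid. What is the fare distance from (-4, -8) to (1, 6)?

Σ|x_i - y_i| = |-4 - 1| + |-8 - 6| = 5 + 14 = 19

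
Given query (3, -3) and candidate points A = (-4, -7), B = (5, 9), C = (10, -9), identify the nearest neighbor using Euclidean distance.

Distances: d(A) ≈ 8.0623, d(B) ≈ 12.1655, d(C) ≈ 9.2195. Nearest: A = (-4, -7) with distance 8.0623.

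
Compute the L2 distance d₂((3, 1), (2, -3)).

√(Σ(x_i - y_i)²) = √((3 - 2)² + (1 - (-3))²)
= √(1² + 4²) = √(1 + 16) = √17 ≈ 4.1231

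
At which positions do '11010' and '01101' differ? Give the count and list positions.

Differing positions: 1, 3, 4, 5. Hamming distance = 4.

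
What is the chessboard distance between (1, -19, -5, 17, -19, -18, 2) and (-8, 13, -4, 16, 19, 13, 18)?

max(|x_i - y_i|) = max(|1 - (-8)|, |-19 - 13|, |-5 - (-4)|, |17 - 16|, |-19 - 19|, |-18 - 13|, |2 - 18|) = max(9, 32, 1, 1, 38, 31, 16) = 38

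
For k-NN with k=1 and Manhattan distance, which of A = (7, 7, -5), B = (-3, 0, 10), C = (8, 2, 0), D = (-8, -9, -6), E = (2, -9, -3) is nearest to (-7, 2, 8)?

Distances: d(A) = 32, d(B) = 8, d(C) = 23, d(D) = 26, d(E) = 31. Nearest: B = (-3, 0, 10) with distance 8.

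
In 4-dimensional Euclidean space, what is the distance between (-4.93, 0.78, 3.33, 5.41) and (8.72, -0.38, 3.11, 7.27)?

√(Σ(x_i - y_i)²) = √((-4.93 - 8.72)² + (0.78 - (-0.38))² + (3.33 - 3.11)² + (5.41 - 7.27)²)
= √((-13.65)² + 1.16² + 0.22² + (-1.86)²) = √(186.3225 + 1.3456 + 0.0484 + 3.4596) = √191.1761 ≈ 13.8266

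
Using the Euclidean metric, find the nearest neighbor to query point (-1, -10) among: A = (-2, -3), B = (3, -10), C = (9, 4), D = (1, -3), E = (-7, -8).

Distances: d(A) ≈ 7.0711, d(B) = 4, d(C) ≈ 17.2047, d(D) ≈ 7.2801, d(E) ≈ 6.3246. Nearest: B = (3, -10) with distance 4.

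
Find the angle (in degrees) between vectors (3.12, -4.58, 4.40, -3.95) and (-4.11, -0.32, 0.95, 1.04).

With u = (3.12, -4.58, 4.40, -3.95), v = (-4.11, -0.32, 0.95, 1.04):
u·v = 3.12·(-4.11) + (-4.58)·(-0.32) + 4.4·0.95 + (-3.95)·1.04 = (-12.8232) + 1.4656 + 4.18 + (-4.108) = -11.2856.
|u| = √(3.12² + (-4.58)² + 4.4² + (-3.95)²) = √(9.7344 + 20.9764 + 19.36 + 15.6025) = √65.6733, |v| = √((-4.11)² + (-0.32)² + 0.95² + 1.04²) = √(16.8921 + 0.1024 + 0.9025 + 1.0816) = √18.9786.
cos θ = (u·v)/(|u||v|) = -11.2856/(√65.6733·√18.9786) ≈ -0.319667
θ = arccos(-0.319667) ≈ 108.64°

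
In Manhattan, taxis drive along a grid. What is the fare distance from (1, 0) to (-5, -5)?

Σ|x_i - y_i| = |1 - (-5)| + |0 - (-5)| = 6 + 5 = 11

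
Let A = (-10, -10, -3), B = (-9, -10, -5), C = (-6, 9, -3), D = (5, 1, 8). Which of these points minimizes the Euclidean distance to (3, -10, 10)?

Distances: d(A) ≈ 18.3848, d(B) ≈ 19.2094, d(C) ≈ 24.7184, d(D) ≈ 11.3578. Nearest: D = (5, 1, 8) with distance 11.3578.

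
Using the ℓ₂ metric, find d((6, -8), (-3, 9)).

√(Σ(x_i - y_i)²) = √((6 - (-3))² + (-8 - 9)²)
= √(9² + (-17)²) = √(81 + 289) = √370 ≈ 19.2354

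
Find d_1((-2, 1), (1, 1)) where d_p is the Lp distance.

Σ|x_i - y_i| = |-2 - 1| + |1 - 1| = 3 + 0 = 3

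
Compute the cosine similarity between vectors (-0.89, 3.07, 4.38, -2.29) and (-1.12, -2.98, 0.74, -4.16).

With u = (-0.89, 3.07, 4.38, -2.29), v = (-1.12, -2.98, 0.74, -4.16):
u·v = (-0.89)·(-1.12) + 3.07·(-2.98) + 4.38·0.74 + (-2.29)·(-4.16) = 0.9968 + (-9.1486) + 3.2412 + 9.5264 = 4.6158.
|u| = √((-0.89)² + 3.07² + 4.38² + (-2.29)²) = √(0.7921 + 9.4249 + 19.1844 + 5.2441) = √34.6455, |v| = √((-1.12)² + (-2.98)² + 0.74² + (-4.16)²) = √(1.2544 + 8.8804 + 0.5476 + 17.3056) = √27.988.
cos θ = (u·v)/(|u||v|) = 4.6158/(√34.6455·√27.988) ≈ 0.1482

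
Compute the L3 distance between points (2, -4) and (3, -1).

(Σ|x_i - y_i|^3)^(1/3) = (|2 - 3|^3 + |-4 - (-1)|^3)^(1/3)
= (1^3 + 3^3)^(1/3) = (1 + 27)^(1/3) = (28)^(1/3) ≈ 3.0366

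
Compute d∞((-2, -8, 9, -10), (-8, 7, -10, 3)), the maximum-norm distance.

max(|x_i - y_i|) = max(|-2 - (-8)|, |-8 - 7|, |9 - (-10)|, |-10 - 3|) = max(6, 15, 19, 13) = 19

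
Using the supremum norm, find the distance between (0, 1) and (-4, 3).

max(|x_i - y_i|) = max(|0 - (-4)|, |1 - 3|) = max(4, 2) = 4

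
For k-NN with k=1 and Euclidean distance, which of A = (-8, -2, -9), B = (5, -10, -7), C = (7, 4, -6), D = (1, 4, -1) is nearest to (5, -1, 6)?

Distances: d(A) ≈ 19.8746, d(B) ≈ 15.8114, d(C) ≈ 13.1529, d(D) ≈ 9.4868. Nearest: D = (1, 4, -1) with distance 9.4868.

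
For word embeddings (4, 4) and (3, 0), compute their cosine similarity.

With u = (4, 4), v = (3, 0):
u·v = 4·3 + 4·0 = 12 + 0 = 12.
|u| = √(4² + 4²) = √32, |v| = √(3² + 0²) = √9, so |u||v| = √(32·9) = √288.
cos θ = (u·v)/(|u||v|) = 12/√288 ≈ 0.7071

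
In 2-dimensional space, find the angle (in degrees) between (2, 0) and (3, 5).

With u = (2, 0), v = (3, 5):
u·v = 2·3 + 0·5 = 6 + 0 = 6.
|u| = √(2² + 0²) = √4, |v| = √(3² + 5²) = √34, so |u||v| = √(4·34) = √136.
cos θ = (u·v)/(|u||v|) = 6/√136 ≈ 0.514496
θ = arccos(0.514496) ≈ 59.04°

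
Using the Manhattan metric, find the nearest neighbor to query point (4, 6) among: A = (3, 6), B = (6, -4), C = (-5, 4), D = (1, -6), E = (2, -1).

Distances: d(A) = 1, d(B) = 12, d(C) = 11, d(D) = 15, d(E) = 9. Nearest: A = (3, 6) with distance 1.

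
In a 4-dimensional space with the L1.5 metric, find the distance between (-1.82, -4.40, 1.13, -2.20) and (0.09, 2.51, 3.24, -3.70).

(Σ|x_i - y_i|^1.5)^(1/1.5) = (|-1.82 - 0.09|^1.5 + |-4.4 - 2.51|^1.5 + |1.13 - 3.24|^1.5 + |-2.2 - (-3.7)|^1.5)^(1/1.5)
= (1.91^1.5 + 6.91^1.5 + 2.11^1.5 + 1.5^1.5)^(1/1.5) ≈ (2.6397 + 18.1642 + 3.065 + 1.8371)^(1/1.5) = (25.706)^(1/1.5) ≈ 8.7101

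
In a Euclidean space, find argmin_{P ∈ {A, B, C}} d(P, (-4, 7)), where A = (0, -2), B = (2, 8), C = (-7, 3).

Distances: d(A) ≈ 9.8489, d(B) ≈ 6.0828, d(C) = 5. Nearest: C = (-7, 3) with distance 5.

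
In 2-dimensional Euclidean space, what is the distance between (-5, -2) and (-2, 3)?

√(Σ(x_i - y_i)²) = √((-5 - (-2))² + (-2 - 3)²)
= √((-3)² + (-5)²) = √(9 + 25) = √34 ≈ 5.831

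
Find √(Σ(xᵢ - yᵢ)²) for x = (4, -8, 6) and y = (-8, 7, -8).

√(Σ(x_i - y_i)²) = √((4 - (-8))² + (-8 - 7)² + (6 - (-8))²)
= √(12² + (-15)² + 14²) = √(144 + 225 + 196) = √565 ≈ 23.7697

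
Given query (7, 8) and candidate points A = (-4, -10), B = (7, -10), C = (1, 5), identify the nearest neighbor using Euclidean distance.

Distances: d(A) ≈ 21.095, d(B) = 18, d(C) ≈ 6.7082. Nearest: C = (1, 5) with distance 6.7082.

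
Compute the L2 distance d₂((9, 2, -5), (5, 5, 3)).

√(Σ(x_i - y_i)²) = √((9 - 5)² + (2 - 5)² + (-5 - 3)²)
= √(4² + (-3)² + (-8)²) = √(16 + 9 + 64) = √89 ≈ 9.434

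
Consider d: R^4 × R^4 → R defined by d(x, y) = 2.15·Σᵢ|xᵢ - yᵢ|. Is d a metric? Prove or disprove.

Yes. The L1 (Manhattan) norm induces a metric on R^4, and multiplying a metric by a positive constant 2.15 > 0 preserves all four axioms: non-negativity (2.15·||x-y|| ≥ 0), identity (2.15·||x-y|| = 0 ⟺ ||x-y|| = 0 ⟺ x = y), symmetry (||x-y|| = ||y-x||), and the triangle inequality (2.15·||x-z|| ≤ 2.15·||x-y|| + 2.15·||y-z||). So d is a metric.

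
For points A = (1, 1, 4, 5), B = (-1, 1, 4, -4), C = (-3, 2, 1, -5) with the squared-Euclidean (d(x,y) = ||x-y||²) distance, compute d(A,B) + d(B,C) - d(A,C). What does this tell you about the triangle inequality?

d(A,B) = 2² + 0² + 0² + 9² = 85, d(B,C) = 2² + 1² + 3² + 1² = 15, d(A,C) = 4² + 1² + 3² + 10² = 126.
d(A,B) + d(B,C) - d(A,C) = 85 + 15 - 126 = 100 - 126 = -26. This is < 0, so the triangle inequality FAILS for these points (squared-Euclidean is not a metric).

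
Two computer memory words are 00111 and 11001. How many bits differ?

Differing positions: 1, 2, 3, 4. Hamming distance = 4.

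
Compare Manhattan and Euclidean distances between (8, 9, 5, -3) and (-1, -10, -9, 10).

L1 = |8 - (-1)| + |9 - (-10)| + |5 - (-9)| + |-3 - 10| = 9 + 19 + 14 + 13 = 55
L2 = √(9² + 19² + 14² + 13²) = √807 ≈ 28.4077
L1 ≥ L2 always (equality iff movement is along one axis); L1 > L2 here.
Ratio L1/L2 = 55/√807 ≈ 1.9361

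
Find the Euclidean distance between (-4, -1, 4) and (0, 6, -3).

√(Σ(x_i - y_i)²) = √((-4 - 0)² + (-1 - 6)² + (4 - (-3))²)
= √((-4)² + (-7)² + 7²) = √(16 + 49 + 49) = √114 ≈ 10.6771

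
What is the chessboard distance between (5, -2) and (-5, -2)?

max(|x_i - y_i|) = max(|5 - (-5)|, |-2 - (-2)|) = max(10, 0) = 10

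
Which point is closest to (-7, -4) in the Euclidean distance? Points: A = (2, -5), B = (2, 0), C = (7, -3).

Distances: d(A) ≈ 9.0554, d(B) ≈ 9.8489, d(C) ≈ 14.0357. Nearest: A = (2, -5) with distance 9.0554.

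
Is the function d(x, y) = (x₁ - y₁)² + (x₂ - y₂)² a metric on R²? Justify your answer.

No. The squared Euclidean distance fails the triangle inequality. Counterexample: x = (0, 0), y = (4, 3), z = (8, 6). d(x,z) = 8² + 6² = 100, but d(x,y) + d(y,z) = (4² + 3²) + (4² + 3²) = 25 + 25 = 50. Since 100 > 50, the triangle inequality is violated. (Note: √d, the ordinary Euclidean distance, IS a metric.)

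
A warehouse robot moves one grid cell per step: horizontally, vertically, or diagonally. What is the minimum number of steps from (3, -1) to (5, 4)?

max(|x_i - y_i|) = max(|3 - 5|, |-1 - 4|) = max(2, 5) = 5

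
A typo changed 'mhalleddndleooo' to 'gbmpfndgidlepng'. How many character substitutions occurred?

Differing positions: 1, 2, 3, 4, 5, 6, 8, 9, 13, 14, 15. Hamming distance = 11.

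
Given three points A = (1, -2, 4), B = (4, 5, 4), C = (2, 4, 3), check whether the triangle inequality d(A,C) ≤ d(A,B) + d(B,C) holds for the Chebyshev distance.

d(A,B) = max(3, 7, 0) = 7, d(B,C) = max(2, 1, 1) = 2, d(A,C) = max(1, 6, 1) = 6.
d(A,C) = 6 ≤ 7 + 2 = 9. Triangle inequality is satisfied.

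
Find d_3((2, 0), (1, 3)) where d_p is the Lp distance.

(Σ|x_i - y_i|^3)^(1/3) = (|2 - 1|^3 + |0 - 3|^3)^(1/3)
= (1^3 + 3^3)^(1/3) = (1 + 27)^(1/3) = (28)^(1/3) ≈ 3.0366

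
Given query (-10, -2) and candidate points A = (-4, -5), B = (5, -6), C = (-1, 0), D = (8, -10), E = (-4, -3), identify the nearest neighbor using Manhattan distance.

Distances: d(A) = 9, d(B) = 19, d(C) = 11, d(D) = 26, d(E) = 7. Nearest: E = (-4, -3) with distance 7.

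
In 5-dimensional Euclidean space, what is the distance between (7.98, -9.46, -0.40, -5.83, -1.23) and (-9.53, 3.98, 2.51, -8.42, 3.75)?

√(Σ(x_i - y_i)²) = √((7.98 - (-9.53))² + (-9.46 - 3.98)² + (-0.4 - 2.51)² + (-5.83 - (-8.42))² + (-1.23 - 3.75)²)
= √(17.51² + (-13.44)² + (-2.91)² + 2.59² + (-4.98)²) = √(306.6001 + 180.6336 + 8.4681 + 6.7081 + 24.8004) = √527.2103 ≈ 22.9611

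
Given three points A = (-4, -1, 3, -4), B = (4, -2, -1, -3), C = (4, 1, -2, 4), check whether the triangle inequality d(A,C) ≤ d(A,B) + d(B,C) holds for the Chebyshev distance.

d(A,B) = max(8, 1, 4, 1) = 8, d(B,C) = max(0, 3, 1, 7) = 7, d(A,C) = max(8, 2, 5, 8) = 8.
d(A,C) = 8 ≤ 8 + 7 = 15. Triangle inequality is satisfied.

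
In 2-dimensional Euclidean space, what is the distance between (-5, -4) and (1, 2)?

√(Σ(x_i - y_i)²) = √((-5 - 1)² + (-4 - 2)²)
= √((-6)² + (-6)²) = √(36 + 36) = √72 ≈ 8.4853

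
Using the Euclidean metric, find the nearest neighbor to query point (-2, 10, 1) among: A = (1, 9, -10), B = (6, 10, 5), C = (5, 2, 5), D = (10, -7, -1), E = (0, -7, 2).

Distances: d(A) ≈ 11.4455, d(B) ≈ 8.9443, d(C) ≈ 11.3578, d(D) ≈ 20.9045, d(E) ≈ 17.1464. Nearest: B = (6, 10, 5) with distance 8.9443.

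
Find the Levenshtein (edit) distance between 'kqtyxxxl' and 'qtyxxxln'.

Let D[i][j] be the edit distance between the first i characters of 'kqtyxxxl' and the first j characters of 'qtyxxxln', with D[i][0] = i, D[0][j] = j, and D[i][j] = D[i-1][j-1] if the characters match, else 1 + min(D[i-1][j], D[i][j-1], D[i-1][j-1]). Filling the table (rows: prefixes of 'kqtyxxxl', columns: prefixes of 'qtyxxxln'):
     ε  q  t  y  x  x  x  l  n
  ε  0  1  2  3  4  5  6  7  8
  k  1  1  2  3  4  5  6  7  8
  q  2  1  2  3  4  5  6  7  8
  t  3  2  1  2  3  4  5  6  7
  y  4  3  2  1  2  3  4  5  6
  x  5  4  3  2  1  2  3  4  5
  x  6  5  4  3  2  1  2  3  4
  x  7  6  5  4  3  2  1  2  3
  l  8  7  6  5  4  3  2  1  2
The bottom-right entry gives D[8][8] = 2, so no sequence of fewer than 2 edits works. Backtracking through the table gives one optimal edit sequence (2 edits):
  kqtyxxxl → qtyxxxl (del k @1)
  qtyxxxl → qtyxxxln (ins n @8)
Edit distance = 2.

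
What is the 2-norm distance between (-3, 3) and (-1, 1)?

(Σ|x_i - y_i|^2)^(1/2) = (|-3 - (-1)|^2 + |3 - 1|^2)^(1/2)
= (2^2 + 2^2)^(1/2) = (4 + 4)^(1/2) = (8)^(1/2) ≈ 2.8284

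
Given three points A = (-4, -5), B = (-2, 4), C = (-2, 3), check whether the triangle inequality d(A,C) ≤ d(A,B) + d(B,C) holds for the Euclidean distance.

d(A,B) = √(2² + 9²) = √85 ≈ 9.2195, d(B,C) = √(0² + 1²) = √1 = 1, d(A,C) = √(2² + 8²) = √68 ≈ 8.2462.
d(A,C) ≈ 8.2462 ≤ 9.2195 + 1 = 10.2195. Triangle inequality is satisfied.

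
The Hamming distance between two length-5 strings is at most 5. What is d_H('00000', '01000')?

Differing positions: 2. Hamming distance = 1. The maximum possible Hamming distance for length-5 strings is 5, so d_H/5 = 1/5 = 0.2.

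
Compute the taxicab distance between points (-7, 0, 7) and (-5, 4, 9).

Σ|x_i - y_i| = |-7 - (-5)| + |0 - 4| + |7 - 9| = 2 + 4 + 2 = 8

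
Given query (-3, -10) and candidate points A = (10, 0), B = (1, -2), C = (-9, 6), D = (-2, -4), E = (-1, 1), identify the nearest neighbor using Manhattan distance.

Distances: d(A) = 23, d(B) = 12, d(C) = 22, d(D) = 7, d(E) = 13. Nearest: D = (-2, -4) with distance 7.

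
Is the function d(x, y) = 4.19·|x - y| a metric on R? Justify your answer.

Yes. Since |x - y| is a metric on R and 4.19 > 0, the positive scalar multiple 4.19·|x - y| is also a metric: scaling by a positive constant preserves non-negativity, identity (d=0 ⟺ |x-y|=0 ⟺ x=y), symmetry, and the triangle inequality.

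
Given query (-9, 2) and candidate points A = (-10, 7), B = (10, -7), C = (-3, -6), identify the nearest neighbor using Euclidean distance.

Distances: d(A) ≈ 5.099, d(B) ≈ 21.0238, d(C) = 10. Nearest: A = (-10, 7) with distance 5.099.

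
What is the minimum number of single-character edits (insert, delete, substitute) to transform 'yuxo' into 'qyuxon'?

Let D[i][j] be the edit distance between the first i characters of 'yuxo' and the first j characters of 'qyuxon', with D[i][0] = i, D[0][j] = j, and D[i][j] = D[i-1][j-1] if the characters match, else 1 + min(D[i-1][j], D[i][j-1], D[i-1][j-1]). Filling the table (rows: prefixes of 'yuxo', columns: prefixes of 'qyuxon'):
     ε  q  y  u  x  o  n
  ε  0  1  2  3  4  5  6
  y  1  1  1  2  3  4  5
  u  2  2  2  1  2  3  4
  x  3  3  3  2  1  2  3
  o  4  4  4  3  2  1  2
The bottom-right entry gives D[4][6] = 2, so no sequence of fewer than 2 edits works. Backtracking through the table gives one optimal edit sequence (2 edits):
  yuxo → qyuxo (ins q @1)
  qyuxo → qyuxon (ins n @6)
Edit distance = 2.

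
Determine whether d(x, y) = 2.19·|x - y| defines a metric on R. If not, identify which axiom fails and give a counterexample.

Yes. Since |x - y| is a metric on R and 2.19 > 0, the positive scalar multiple 2.19·|x - y| is also a metric: scaling by a positive constant preserves non-negativity, identity (d=0 ⟺ |x-y|=0 ⟺ x=y), symmetry, and the triangle inequality.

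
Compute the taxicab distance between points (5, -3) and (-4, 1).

Σ|x_i - y_i| = |5 - (-4)| + |-3 - 1| = 9 + 4 = 13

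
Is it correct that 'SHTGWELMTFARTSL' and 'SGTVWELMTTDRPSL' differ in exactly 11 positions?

Differing positions: 2, 4, 10, 11, 13. Hamming distance = 5, so the claim that d_H = 11 is false.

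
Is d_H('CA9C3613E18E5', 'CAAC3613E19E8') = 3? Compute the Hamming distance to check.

Differing positions: 3, 11, 13. Hamming distance = 3, so the claim is true.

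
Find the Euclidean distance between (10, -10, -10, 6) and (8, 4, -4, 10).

√(Σ(x_i - y_i)²) = √((10 - 8)² + (-10 - 4)² + (-10 - (-4))² + (6 - 10)²)
= √(2² + (-14)² + (-6)² + (-4)²) = √(4 + 196 + 36 + 16) = √252 ≈ 15.8745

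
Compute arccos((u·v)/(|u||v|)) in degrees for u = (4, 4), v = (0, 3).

With u = (4, 4), v = (0, 3):
u·v = 4·0 + 4·3 = 0 + 12 = 12.
|u| = √(4² + 4²) = √32, |v| = √(0² + 3²) = √9, so |u||v| = √(32·9) = √288.
cos θ = (u·v)/(|u||v|) = 12/√288 ≈ 0.707107
θ = arccos(0.707107) ≈ 45°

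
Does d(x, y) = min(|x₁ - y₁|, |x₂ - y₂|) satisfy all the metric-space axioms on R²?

No. d fails identity of indiscernibles: take x = (-1, 0) and y = (-1, 3). Then d(x,y) = min(|-1 - (-1)|, |0 - 3|) = min(0, 3) = 0, yet x ≠ y.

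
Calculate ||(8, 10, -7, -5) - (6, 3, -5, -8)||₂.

√(Σ(x_i - y_i)²) = √((8 - 6)² + (10 - 3)² + (-7 - (-5))² + (-5 - (-8))²)
= √(2² + 7² + (-2)² + 3²) = √(4 + 49 + 4 + 9) = √66 ≈ 8.124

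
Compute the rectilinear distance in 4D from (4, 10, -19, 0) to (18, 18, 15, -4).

Σ|x_i - y_i| = |4 - 18| + |10 - 18| + |-19 - 15| + |0 - (-4)| = 14 + 8 + 34 + 4 = 60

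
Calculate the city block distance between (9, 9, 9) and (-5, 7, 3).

Σ|x_i - y_i| = |9 - (-5)| + |9 - 7| + |9 - 3| = 14 + 2 + 6 = 22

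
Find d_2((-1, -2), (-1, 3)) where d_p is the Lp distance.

(Σ|x_i - y_i|^2)^(1/2) = (|-1 - (-1)|^2 + |-2 - 3|^2)^(1/2)
= (0^2 + 5^2)^(1/2) = (0 + 25)^(1/2) = (25)^(1/2) = 5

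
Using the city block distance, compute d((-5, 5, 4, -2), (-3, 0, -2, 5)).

Σ|x_i - y_i| = |-5 - (-3)| + |5 - 0| + |4 - (-2)| + |-2 - 5| = 2 + 5 + 6 + 7 = 20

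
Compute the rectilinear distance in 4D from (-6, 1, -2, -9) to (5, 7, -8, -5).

Σ|x_i - y_i| = |-6 - 5| + |1 - 7| + |-2 - (-8)| + |-9 - (-5)| = 11 + 6 + 6 + 4 = 27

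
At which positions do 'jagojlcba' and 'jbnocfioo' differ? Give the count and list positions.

Differing positions: 2, 3, 5, 6, 7, 8, 9. Hamming distance = 7.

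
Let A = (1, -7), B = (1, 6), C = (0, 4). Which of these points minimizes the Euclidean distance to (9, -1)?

Distances: d(A) = 10, d(B) ≈ 10.6301, d(C) ≈ 10.2956. Nearest: A = (1, -7) with distance 10.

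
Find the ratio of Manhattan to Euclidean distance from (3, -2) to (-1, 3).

L1 = |3 - (-1)| + |-2 - 3| = 4 + 5 = 9
L2 = √(4² + 5²) = √41 ≈ 6.4031
L1 ≥ L2 always (equality iff movement is along one axis); L1 > L2 here.
Ratio L1/L2 = 9/√41 ≈ 1.4056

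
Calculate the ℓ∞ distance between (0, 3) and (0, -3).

max(|x_i - y_i|) = max(|0 - 0|, |3 - (-3)|) = max(0, 6) = 6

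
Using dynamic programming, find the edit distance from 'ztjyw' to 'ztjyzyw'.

Let D[i][j] be the edit distance between the first i characters of 'ztjyw' and the first j characters of 'ztjyzyw', with D[i][0] = i, D[0][j] = j, and D[i][j] = D[i-1][j-1] if the characters match, else 1 + min(D[i-1][j], D[i][j-1], D[i-1][j-1]). Filling the table (rows: prefixes of 'ztjyw', columns: prefixes of 'ztjyzyw'):
     ε  z  t  j  y  z  y  w
  ε  0  1  2  3  4  5  6  7
  z  1  0  1  2  3  4  5  6
  t  2  1  0  1  2  3  4  5
  j  3  2  1  0  1  2  3  4
  y  4  3  2  1  0  1  2  3
  w  5  4  3  2  1  1  2  2
The bottom-right entry gives D[5][7] = 2, so no sequence of fewer than 2 edits works. Backtracking through the table gives one optimal edit sequence (2 edits):
  ztjyw → ztjyyw (ins y @4)
  ztjyyw → ztjyzyw (ins z @5)
Edit distance = 2.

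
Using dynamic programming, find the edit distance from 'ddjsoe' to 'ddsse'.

Let D[i][j] be the edit distance between the first i characters of 'ddjsoe' and the first j characters of 'ddsse', with D[i][0] = i, D[0][j] = j, and D[i][j] = D[i-1][j-1] if the characters match, else 1 + min(D[i-1][j], D[i][j-1], D[i-1][j-1]). Filling the table (rows: prefixes of 'ddjsoe', columns: prefixes of 'ddsse'):
     ε  d  d  s  s  e
  ε  0  1  2  3  4  5
  d  1  0  1  2  3  4
  d  2  1  0  1  2  3
  j  3  2  1  1  2  3
  s  4  3  2  1  1  2
  o  5  4  3  2  2  2
  e  6  5  4  3  3  2
The bottom-right entry gives D[6][5] = 2, so no sequence of fewer than 2 edits works. Backtracking through the table gives one optimal edit sequence (2 edits):
  ddjsoe → ddsoe (del j @3)
  ddsoe → ddsse (sub o→s @4)
Edit distance = 2.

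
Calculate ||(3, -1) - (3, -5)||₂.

√(Σ(x_i - y_i)²) = √((3 - 3)² + (-1 - (-5))²)
= √(0² + 4²) = √(0 + 16) = √16 = 4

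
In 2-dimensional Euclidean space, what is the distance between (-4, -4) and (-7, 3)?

√(Σ(x_i - y_i)²) = √((-4 - (-7))² + (-4 - 3)²)
= √(3² + (-7)²) = √(9 + 49) = √58 ≈ 7.6158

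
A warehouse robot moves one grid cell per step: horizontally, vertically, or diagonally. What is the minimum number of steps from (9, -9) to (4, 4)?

max(|x_i - y_i|) = max(|9 - 4|, |-9 - 4|) = max(5, 13) = 13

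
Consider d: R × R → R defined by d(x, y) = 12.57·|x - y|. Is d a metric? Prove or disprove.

Yes. Since |x - y| is a metric on R and 12.57 > 0, the positive scalar multiple 12.57·|x - y| is also a metric: scaling by a positive constant preserves non-negativity, identity (d=0 ⟺ |x-y|=0 ⟺ x=y), symmetry, and the triangle inequality.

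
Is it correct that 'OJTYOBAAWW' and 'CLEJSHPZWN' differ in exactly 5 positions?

Differing positions: 1, 2, 3, 4, 5, 6, 7, 8, 10. Hamming distance = 9, so the claim that d_H = 5 is false.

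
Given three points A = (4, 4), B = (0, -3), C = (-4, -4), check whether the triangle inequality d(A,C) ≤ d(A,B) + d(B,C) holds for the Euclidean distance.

d(A,B) = √(4² + 7²) = √65 ≈ 8.0623, d(B,C) = √(4² + 1²) = √17 ≈ 4.1231, d(A,C) = √(8² + 8²) = √128 ≈ 11.3137.
d(A,C) ≈ 11.3137 ≤ 8.0623 + 4.1231 = 12.1854. Triangle inequality is satisfied.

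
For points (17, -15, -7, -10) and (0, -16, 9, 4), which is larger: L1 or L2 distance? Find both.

L1 = |17 - 0| + |-15 - (-16)| + |-7 - 9| + |-10 - 4| = 17 + 1 + 16 + 14 = 48
L2 = √(17² + 1² + 16² + 14²) = √742 ≈ 27.2397
L1 ≥ L2 always (equality iff movement is along one axis); L1 > L2 here.
Ratio L1/L2 = 48/√742 ≈ 1.7621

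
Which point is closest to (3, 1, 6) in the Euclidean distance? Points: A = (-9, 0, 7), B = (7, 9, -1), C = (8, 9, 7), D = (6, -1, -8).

Distances: d(A) ≈ 12.083, d(B) ≈ 11.3578, d(C) ≈ 9.4868, d(D) ≈ 14.4568. Nearest: C = (8, 9, 7) with distance 9.4868.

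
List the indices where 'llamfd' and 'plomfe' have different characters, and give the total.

Differing positions: 1, 3, 6. Hamming distance = 3.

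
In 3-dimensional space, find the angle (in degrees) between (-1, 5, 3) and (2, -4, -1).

With u = (-1, 5, 3), v = (2, -4, -1):
u·v = (-1)·2 + 5·(-4) + 3·(-1) = (-2) + (-20) + (-3) = -25.
|u| = √((-1)² + 5² + 3²) = √35, |v| = √(2² + (-4)² + (-1)²) = √21, so |u||v| = √(35·21) = √735.
cos θ = (u·v)/(|u||v|) = -25/√735 ≈ -0.922139
θ = arccos(-0.922139) ≈ 157.24°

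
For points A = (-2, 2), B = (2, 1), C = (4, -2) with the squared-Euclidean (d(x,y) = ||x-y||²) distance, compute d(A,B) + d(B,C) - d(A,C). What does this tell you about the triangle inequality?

d(A,B) = 4² + 1² = 17, d(B,C) = 2² + 3² = 13, d(A,C) = 6² + 4² = 52.
d(A,B) + d(B,C) - d(A,C) = 17 + 13 - 52 = 30 - 52 = -22. This is < 0, so the triangle inequality FAILS for these points (squared-Euclidean is not a metric).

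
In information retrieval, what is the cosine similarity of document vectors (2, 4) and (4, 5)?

With u = (2, 4), v = (4, 5):
u·v = 2·4 + 4·5 = 8 + 20 = 28.
|u| = √(2² + 4²) = √20, |v| = √(4² + 5²) = √41, so |u||v| = √(20·41) = √820.
cos θ = (u·v)/(|u||v|) = 28/√820 ≈ 0.9778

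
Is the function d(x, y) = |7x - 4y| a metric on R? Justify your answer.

No. d fails symmetry: d(8, 9) = |7·8 - 4·9| = |20| = 20, but d(9, 8) = |7·9 - 4·8| = |31| = 31. Since 20 ≠ 31, d(x,y) ≠ d(y,x) in general.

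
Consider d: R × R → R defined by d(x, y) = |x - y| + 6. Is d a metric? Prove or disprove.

No. d fails identity of indiscernibles (specifically d(x,x) = 0): d(8, 8) = |8 - 8| + 6 = 0 + 6 = 6 ≠ 0.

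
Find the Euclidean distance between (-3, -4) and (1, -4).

√(Σ(x_i - y_i)²) = √((-3 - 1)² + (-4 - (-4))²)
= √((-4)² + 0²) = √(16 + 0) = √16 = 4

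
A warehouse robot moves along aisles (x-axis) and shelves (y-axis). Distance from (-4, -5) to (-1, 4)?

Σ|x_i - y_i| = |-4 - (-1)| + |-5 - 4| = 3 + 9 = 12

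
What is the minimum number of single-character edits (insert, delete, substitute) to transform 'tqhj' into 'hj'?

Let D[i][j] be the edit distance between the first i characters of 'tqhj' and the first j characters of 'hj', with D[i][0] = i, D[0][j] = j, and D[i][j] = D[i-1][j-1] if the characters match, else 1 + min(D[i-1][j], D[i][j-1], D[i-1][j-1]). Filling the table (rows: prefixes of 'tqhj', columns: prefixes of 'hj'):
     ε  h  j
  ε  0  1  2
  t  1  1  2
  q  2  2  2
  h  3  2  3
  j  4  3  2
The bottom-right entry gives D[4][2] = 2, so no sequence of fewer than 2 edits works. Backtracking through the table gives one optimal edit sequence (2 edits):
  tqhj → qhj (del t @1)
  qhj → hj (del q @1)
Edit distance = 2.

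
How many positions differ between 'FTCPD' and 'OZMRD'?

Differing positions: 1, 2, 3, 4. Hamming distance = 4.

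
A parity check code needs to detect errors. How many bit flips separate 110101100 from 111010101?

Differing positions: 3, 4, 5, 6, 9. Hamming distance = 5.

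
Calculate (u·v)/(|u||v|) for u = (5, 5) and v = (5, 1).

With u = (5, 5), v = (5, 1):
u·v = 5·5 + 5·1 = 25 + 5 = 30.
|u| = √(5² + 5²) = √50, |v| = √(5² + 1²) = √26, so |u||v| = √(50·26) = √1300.
cos θ = (u·v)/(|u||v|) = 30/√1300 ≈ 0.8321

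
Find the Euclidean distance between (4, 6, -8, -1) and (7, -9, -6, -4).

√(Σ(x_i - y_i)²) = √((4 - 7)² + (6 - (-9))² + (-8 - (-6))² + (-1 - (-4))²)
= √((-3)² + 15² + (-2)² + 3²) = √(9 + 225 + 4 + 9) = √247 ≈ 15.7162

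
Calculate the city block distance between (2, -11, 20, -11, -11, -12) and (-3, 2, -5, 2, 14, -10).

Σ|x_i - y_i| = |2 - (-3)| + |-11 - 2| + |20 - (-5)| + |-11 - 2| + |-11 - 14| + |-12 - (-10)| = 5 + 13 + 25 + 13 + 25 + 2 = 83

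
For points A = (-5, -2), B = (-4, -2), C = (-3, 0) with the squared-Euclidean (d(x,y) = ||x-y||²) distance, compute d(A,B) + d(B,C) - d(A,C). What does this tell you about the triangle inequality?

d(A,B) = 1² + 0² = 1, d(B,C) = 1² + 2² = 5, d(A,C) = 2² + 2² = 8.
d(A,B) + d(B,C) - d(A,C) = 1 + 5 - 8 = 6 - 8 = -2. This is < 0, so the triangle inequality FAILS for these points (squared-Euclidean is not a metric).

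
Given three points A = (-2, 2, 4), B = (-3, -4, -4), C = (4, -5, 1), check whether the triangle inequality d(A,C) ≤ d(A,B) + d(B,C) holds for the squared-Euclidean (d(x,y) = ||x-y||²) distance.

d(A,B) = 1² + 6² + 8² = 101, d(B,C) = 7² + 1² + 5² = 75, d(A,C) = 6² + 7² + 3² = 94.
d(A,C) = 94 ≤ 101 + 75 = 176. Triangle inequality is satisfied.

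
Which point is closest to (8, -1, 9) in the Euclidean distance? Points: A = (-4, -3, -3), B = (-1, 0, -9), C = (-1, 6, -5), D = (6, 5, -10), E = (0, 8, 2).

Distances: d(A) ≈ 17.088, d(B) ≈ 20.1494, d(C) ≈ 18.0555, d(D) ≈ 20.025, d(E) ≈ 13.9284. Nearest: E = (0, 8, 2) with distance 13.9284.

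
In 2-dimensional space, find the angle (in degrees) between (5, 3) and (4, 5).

With u = (5, 3), v = (4, 5):
u·v = 5·4 + 3·5 = 20 + 15 = 35.
|u| = √(5² + 3²) = √34, |v| = √(4² + 5²) = √41, so |u||v| = √(34·41) = √1394.
cos θ = (u·v)/(|u||v|) = 35/√1394 ≈ 0.937425
θ = arccos(0.937425) ≈ 20.38°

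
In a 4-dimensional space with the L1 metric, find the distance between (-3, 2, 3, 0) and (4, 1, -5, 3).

Σ|x_i - y_i| = |-3 - 4| + |2 - 1| + |3 - (-5)| + |0 - 3| = 7 + 1 + 8 + 3 = 19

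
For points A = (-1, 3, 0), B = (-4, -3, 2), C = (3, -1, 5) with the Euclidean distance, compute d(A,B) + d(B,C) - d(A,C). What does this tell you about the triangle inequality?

d(A,B) = √(3² + 6² + 2²) = √49 = 7, d(B,C) = √(7² + 2² + 3²) = √62 ≈ 7.874, d(A,C) = √(4² + 4² + 5²) = √57 ≈ 7.5498.
d(A,B) + d(B,C) - d(A,C) = 7 + 7.874 - 7.5498 = 14.874 - 7.5498 = 7.3242 (to 4 decimal places). This is ≥ 0, so the triangle inequality holds for these points.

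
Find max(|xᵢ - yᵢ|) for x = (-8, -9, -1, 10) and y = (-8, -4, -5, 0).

max(|x_i - y_i|) = max(|-8 - (-8)|, |-9 - (-4)|, |-1 - (-5)|, |10 - 0|) = max(0, 5, 4, 10) = 10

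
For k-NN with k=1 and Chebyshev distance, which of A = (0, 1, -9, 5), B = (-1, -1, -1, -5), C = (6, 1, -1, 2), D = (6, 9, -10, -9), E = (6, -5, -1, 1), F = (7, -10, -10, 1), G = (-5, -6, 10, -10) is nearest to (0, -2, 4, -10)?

Distances: d(A) = 15, d(B) = 5, d(C) = 12, d(D) = 14, d(E) = 11, d(F) = 14, d(G) = 6. Nearest: B = (-1, -1, -1, -5) with distance 5.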